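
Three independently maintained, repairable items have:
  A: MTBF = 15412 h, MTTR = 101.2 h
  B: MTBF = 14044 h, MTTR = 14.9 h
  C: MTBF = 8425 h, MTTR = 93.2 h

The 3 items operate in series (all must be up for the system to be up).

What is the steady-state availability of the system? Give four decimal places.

A(A) = MTBF/(MTBF+MTTR) = 15412/(15412+101.2) = 0.993477
A(B) = MTBF/(MTBF+MTTR) = 14044/(14044+14.9) = 0.998940
A(C) = MTBF/(MTBF+MTTR) = 8425/(8425+93.2) = 0.989059
Series availability: 0.993477 × 0.998940 × 0.989059 = 0.9816

0.9816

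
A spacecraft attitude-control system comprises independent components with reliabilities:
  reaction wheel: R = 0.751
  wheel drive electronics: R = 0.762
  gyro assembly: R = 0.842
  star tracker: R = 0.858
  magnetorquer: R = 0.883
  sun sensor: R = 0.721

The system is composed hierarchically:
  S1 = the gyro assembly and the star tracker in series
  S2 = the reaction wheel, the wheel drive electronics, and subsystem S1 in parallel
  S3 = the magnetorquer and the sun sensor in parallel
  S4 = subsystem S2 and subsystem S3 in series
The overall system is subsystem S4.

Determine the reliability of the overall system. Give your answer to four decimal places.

Series (gyro assembly and star tracker): 0.842000 × 0.858000 = 0.722436
Parallel (reaction wheel, wheel drive electronics, and [0.722436]): 1 − (1 − 0.751000)(1 − 0.762000)(1 − 0.722436) = 0.983551
Parallel (magnetorquer and sun sensor): 1 − (1 − 0.883000)(1 − 0.721000) = 0.967357
Series ([0.983551] and [0.967357]): 0.983551 × 0.967357 = 0.9514

0.9514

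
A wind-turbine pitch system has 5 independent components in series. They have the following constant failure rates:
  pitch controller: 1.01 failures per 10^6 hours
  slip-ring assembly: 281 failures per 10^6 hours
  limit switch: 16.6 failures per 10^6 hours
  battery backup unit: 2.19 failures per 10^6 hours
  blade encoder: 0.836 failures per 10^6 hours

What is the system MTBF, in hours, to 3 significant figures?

3320

Series of exponential components: λ_sys = Σ λ_i
λ_sys = 0.00000101 + 0.000281 + 0.0000166 + 0.00000219 + 0.000000836 = 3.0164e-04 /h
MTBF = 1 / λ_sys = 3320 h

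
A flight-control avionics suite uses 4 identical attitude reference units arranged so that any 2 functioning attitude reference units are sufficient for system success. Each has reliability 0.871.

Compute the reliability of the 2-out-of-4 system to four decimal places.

R = Σ_{i=2}^{4} C(4,i) p^i (1−p)^{4−i} with p = 0.871
C(4,2)·0.871^2·0.129^2 = 0.075747
C(4,3)·0.871^3·0.129^1 = 0.340961
C(4,4)·0.871^4·0.129^0 = 0.575536
Sum = 0.9922

0.9922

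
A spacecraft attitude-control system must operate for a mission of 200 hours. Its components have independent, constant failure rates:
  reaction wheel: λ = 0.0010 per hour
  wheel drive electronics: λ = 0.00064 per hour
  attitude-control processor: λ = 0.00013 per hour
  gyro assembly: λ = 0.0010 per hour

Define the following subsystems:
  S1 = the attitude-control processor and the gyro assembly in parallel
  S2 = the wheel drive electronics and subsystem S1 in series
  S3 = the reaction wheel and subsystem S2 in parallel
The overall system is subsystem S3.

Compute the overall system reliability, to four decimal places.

R(reaction wheel) = exp(−0.0010 × 200) = 0.818731
R(wheel drive electronics) = exp(−0.00064 × 200) = 0.879853
R(attitude-control processor) = exp(−0.00013 × 200) = 0.974335
R(gyro assembly) = exp(−0.0010 × 200) = 0.818731
Parallel (attitude-control processor and gyro assembly): 1 − (1 − 0.974335)(1 − 0.818731) = 0.995348
Series (wheel drive electronics and [0.995348]): 0.879853 × 0.995348 = 0.875760
Parallel (reaction wheel and [0.875760]): 1 − (1 − 0.818731)(1 − 0.875760) = 0.9775

0.9775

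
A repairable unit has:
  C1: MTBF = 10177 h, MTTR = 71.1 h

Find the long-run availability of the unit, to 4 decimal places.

0.9931

A(C1) = MTBF/(MTBF+MTTR) = 10177/(10177+71.1) = 0.9931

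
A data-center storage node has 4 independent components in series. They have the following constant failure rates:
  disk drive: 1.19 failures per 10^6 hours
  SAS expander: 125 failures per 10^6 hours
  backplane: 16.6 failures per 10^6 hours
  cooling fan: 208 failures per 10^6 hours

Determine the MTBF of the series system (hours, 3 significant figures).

Series of exponential components: λ_sys = Σ λ_i
λ_sys = 0.00000119 + 0.000125 + 0.0000166 + 0.000208 = 3.5079e-04 /h
MTBF = 1 / λ_sys = 2850 h

2850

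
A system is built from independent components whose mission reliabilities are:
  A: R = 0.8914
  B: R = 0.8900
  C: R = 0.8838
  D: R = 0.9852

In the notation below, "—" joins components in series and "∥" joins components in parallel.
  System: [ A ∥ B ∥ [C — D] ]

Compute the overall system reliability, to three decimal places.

Series (C and D): 0.88380 × 0.98520 = 0.87072
Parallel (A, B, and [0.87072]): 1 − (1 − 0.89140)(1 − 0.89000)(1 − 0.87072) = 0.998

0.998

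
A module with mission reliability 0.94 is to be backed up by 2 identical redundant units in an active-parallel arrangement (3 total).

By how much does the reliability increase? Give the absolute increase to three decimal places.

R_before = 0.94
R_after = 1 − (1 − 0.94)^3 = 1.000
ΔR = 1.000 − 0.94 = 0.060

0.060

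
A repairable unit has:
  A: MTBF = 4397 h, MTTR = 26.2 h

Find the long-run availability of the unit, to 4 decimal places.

A(A) = MTBF/(MTBF+MTTR) = 4397/(4397+26.2) = 0.9941

0.9941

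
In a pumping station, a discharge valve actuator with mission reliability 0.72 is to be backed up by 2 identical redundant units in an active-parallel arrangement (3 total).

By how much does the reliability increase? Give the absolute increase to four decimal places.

0.2580

R_before = 0.72
R_after = 1 − (1 − 0.72)^3 = 0.9780
ΔR = 0.9780 − 0.72 = 0.2580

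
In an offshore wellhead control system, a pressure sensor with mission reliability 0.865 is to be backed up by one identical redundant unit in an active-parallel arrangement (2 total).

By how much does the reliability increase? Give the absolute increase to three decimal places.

0.117

R_before = 0.865
R_after = 1 − (1 − 0.865)^2 = 0.982
ΔR = 0.982 − 0.865 = 0.117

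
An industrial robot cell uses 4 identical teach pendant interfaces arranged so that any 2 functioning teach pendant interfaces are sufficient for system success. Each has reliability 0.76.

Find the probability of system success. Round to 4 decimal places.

0.9547

R = Σ_{i=2}^{4} C(4,i) p^i (1−p)^{4−i} with p = 0.76
C(4,2)·0.76^2·0.24^2 = 0.199619
C(4,3)·0.76^3·0.24^1 = 0.421417
C(4,4)·0.76^4·0.24^0 = 0.333622
Sum = 0.9547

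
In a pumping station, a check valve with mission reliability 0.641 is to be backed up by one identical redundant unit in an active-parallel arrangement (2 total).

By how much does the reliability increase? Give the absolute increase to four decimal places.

R_before = 0.641
R_after = 1 − (1 − 0.641)^2 = 0.8711
ΔR = 0.8711 − 0.641 = 0.2301

0.2301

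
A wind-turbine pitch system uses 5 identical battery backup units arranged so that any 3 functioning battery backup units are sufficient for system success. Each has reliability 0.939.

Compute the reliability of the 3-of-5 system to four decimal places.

R = Σ_{i=3}^{5} C(5,i) p^i (1−p)^{5−i} with p = 0.939
C(5,3)·0.939^3·0.061^2 = 0.030807
C(5,4)·0.939^4·0.061^1 = 0.237117
C(5,5)·0.939^5·0.061^0 = 0.730009
Sum = 0.9979

0.9979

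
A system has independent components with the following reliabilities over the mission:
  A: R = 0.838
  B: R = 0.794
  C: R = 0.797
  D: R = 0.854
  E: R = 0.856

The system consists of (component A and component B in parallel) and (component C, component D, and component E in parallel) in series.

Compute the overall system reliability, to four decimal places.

0.9625

Parallel (A and B): 1 − (1 − 0.838000)(1 − 0.794000) = 0.966628
Parallel (C, D, and E): 1 − (1 − 0.797000)(1 − 0.854000)(1 − 0.856000) = 0.995732
Series ([0.966628] and [0.995732]): 0.966628 × 0.995732 = 0.9625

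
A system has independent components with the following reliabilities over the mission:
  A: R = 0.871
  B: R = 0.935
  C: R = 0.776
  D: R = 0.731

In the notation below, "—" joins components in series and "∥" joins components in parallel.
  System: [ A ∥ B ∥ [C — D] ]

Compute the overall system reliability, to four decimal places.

0.9964

Series (C and D): 0.776000 × 0.731000 = 0.567256
Parallel (A, B, and [0.567256]): 1 − (1 − 0.871000)(1 − 0.935000)(1 − 0.567256) = 0.9964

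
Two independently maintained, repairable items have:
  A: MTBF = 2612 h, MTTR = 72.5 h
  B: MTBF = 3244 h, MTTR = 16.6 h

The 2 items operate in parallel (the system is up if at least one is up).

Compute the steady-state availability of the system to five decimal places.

0.99986

A(A) = MTBF/(MTBF+MTTR) = 2612/(2612+72.5) = 0.972993
A(B) = MTBF/(MTBF+MTTR) = 3244/(3244+16.6) = 0.994909
Parallel availability: 1 − (1 − 0.972993)(1 − 0.994909) = 0.99986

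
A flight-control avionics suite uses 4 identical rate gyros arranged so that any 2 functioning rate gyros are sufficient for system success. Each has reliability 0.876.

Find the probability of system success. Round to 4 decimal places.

0.9931

R = Σ_{i=2}^{4} C(4,i) p^i (1−p)^{4−i} with p = 0.876
C(4,2)·0.876^2·0.124^2 = 0.070795
C(4,3)·0.876^3·0.124^1 = 0.333422
C(4,4)·0.876^4·0.124^0 = 0.588866
Sum = 0.9931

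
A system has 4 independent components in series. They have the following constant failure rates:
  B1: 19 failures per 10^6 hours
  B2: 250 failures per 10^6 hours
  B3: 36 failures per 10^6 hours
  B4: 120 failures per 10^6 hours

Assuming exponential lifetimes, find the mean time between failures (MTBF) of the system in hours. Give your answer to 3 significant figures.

Series of exponential components: λ_sys = Σ λ_i
λ_sys = 0.000019 + 0.00025 + 0.000036 + 0.00012 = 4.2500e-04 /h
MTBF = 1 / λ_sys = 2350 h

2350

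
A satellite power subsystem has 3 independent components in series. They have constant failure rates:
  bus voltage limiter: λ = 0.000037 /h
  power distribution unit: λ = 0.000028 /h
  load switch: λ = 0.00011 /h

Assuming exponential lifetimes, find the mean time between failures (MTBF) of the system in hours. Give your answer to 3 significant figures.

Series of exponential components: λ_sys = Σ λ_i
λ_sys = 0.000037 + 0.000028 + 0.00011 = 1.7500e-04 /h
MTBF = 1 / λ_sys = 5710 h

5710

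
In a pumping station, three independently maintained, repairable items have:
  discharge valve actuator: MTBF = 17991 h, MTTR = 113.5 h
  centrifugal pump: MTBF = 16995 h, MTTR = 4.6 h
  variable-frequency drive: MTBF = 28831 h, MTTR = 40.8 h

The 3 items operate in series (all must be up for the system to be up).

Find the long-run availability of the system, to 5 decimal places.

0.99206

A(discharge valve actuator) = MTBF/(MTBF+MTTR) = 17991/(17991+113.5) = 0.993731
A(centrifugal pump) = MTBF/(MTBF+MTTR) = 16995/(16995+4.6) = 0.999729
A(variable-frequency drive) = MTBF/(MTBF+MTTR) = 28831/(28831+40.8) = 0.998587
Series availability: 0.993731 × 0.999729 × 0.998587 = 0.99206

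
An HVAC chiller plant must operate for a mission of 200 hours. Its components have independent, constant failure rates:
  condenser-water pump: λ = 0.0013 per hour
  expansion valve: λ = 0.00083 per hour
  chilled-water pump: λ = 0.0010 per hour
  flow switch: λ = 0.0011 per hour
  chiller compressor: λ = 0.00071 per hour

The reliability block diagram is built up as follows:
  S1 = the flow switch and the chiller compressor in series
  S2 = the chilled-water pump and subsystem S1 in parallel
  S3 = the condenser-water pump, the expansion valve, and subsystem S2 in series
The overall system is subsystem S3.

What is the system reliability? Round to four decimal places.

0.6172

R(condenser-water pump) = exp(−0.0013 × 200) = 0.771052
R(expansion valve) = exp(−0.00083 × 200) = 0.847046
R(chilled-water pump) = exp(−0.0010 × 200) = 0.818731
R(flow switch) = exp(−0.0011 × 200) = 0.802519
R(chiller compressor) = exp(−0.00071 × 200) = 0.867621
Series (flow switch and chiller compressor): 0.802519 × 0.867621 = 0.696282
Parallel (chilled-water pump and [0.696282]): 1 − (1 − 0.818731)(1 − 0.696282) = 0.944945
Series (condenser-water pump, expansion valve, and [0.944945]): 0.771052 × 0.847046 × 0.944945 = 0.6172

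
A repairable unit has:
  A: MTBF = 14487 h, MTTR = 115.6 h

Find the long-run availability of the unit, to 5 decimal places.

A(A) = MTBF/(MTBF+MTTR) = 14487/(14487+115.6) = 0.99208

0.99208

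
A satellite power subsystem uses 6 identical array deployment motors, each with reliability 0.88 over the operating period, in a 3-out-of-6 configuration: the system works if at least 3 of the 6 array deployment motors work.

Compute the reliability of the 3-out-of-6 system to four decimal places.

0.9975

R = Σ_{i=3}^{6} C(6,i) p^i (1−p)^{6−i} with p = 0.88
C(6,3)·0.88^3·0.12^3 = 0.023552
C(6,4)·0.88^4·0.12^2 = 0.129534
C(6,5)·0.88^5·0.12^1 = 0.379967
C(6,6)·0.88^6·0.12^0 = 0.464404
Sum = 0.9975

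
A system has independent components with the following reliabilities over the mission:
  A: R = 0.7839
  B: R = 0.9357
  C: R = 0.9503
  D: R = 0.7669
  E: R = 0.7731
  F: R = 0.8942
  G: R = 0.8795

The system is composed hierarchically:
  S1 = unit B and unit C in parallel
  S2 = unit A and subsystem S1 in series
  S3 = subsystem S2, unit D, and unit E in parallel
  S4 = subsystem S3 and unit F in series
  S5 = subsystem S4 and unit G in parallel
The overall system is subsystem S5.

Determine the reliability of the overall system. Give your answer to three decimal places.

Parallel (B and C): 1 − (1 − 0.93570)(1 − 0.95030) = 0.99680
Series (A and [0.99680]): 0.78390 × 0.99680 = 0.78139
Parallel ([0.78139], D, and E): 1 − (1 − 0.78139)(1 − 0.76690)(1 − 0.77310) = 0.98844
Series ([0.98844] and F): 0.98844 × 0.89420 = 0.88386
Parallel ([0.88386] and G): 1 − (1 − 0.88386)(1 − 0.87950) = 0.986

0.986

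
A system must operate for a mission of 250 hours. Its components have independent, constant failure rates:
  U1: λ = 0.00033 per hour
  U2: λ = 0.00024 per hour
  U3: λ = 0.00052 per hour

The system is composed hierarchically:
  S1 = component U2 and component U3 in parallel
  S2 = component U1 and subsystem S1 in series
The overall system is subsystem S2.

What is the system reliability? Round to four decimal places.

0.9143

R(U1) = exp(−0.00033 × 250) = 0.920811
R(U2) = exp(−0.00024 × 250) = 0.941765
R(U3) = exp(−0.00052 × 250) = 0.878095
Parallel (U2 and U3): 1 − (1 − 0.941765)(1 − 0.878095) = 0.992901
Series (U1 and [0.992901]): 0.920811 × 0.992901 = 0.9143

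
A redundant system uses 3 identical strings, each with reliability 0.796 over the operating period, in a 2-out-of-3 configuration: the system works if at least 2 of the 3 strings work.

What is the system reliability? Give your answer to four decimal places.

0.8921

R = Σ_{i=2}^{3} C(3,i) p^i (1−p)^{3−i} with p = 0.796
C(3,2)·0.796^2·0.204^1 = 0.387773
C(3,3)·0.796^3·0.204^0 = 0.504358
Sum = 0.8921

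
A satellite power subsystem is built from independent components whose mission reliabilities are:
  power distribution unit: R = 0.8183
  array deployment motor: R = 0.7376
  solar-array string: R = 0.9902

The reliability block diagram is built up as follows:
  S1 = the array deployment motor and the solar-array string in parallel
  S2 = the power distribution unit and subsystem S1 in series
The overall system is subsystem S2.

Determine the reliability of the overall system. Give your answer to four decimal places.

Parallel (array deployment motor and solar-array string): 1 − (1 − 0.737600)(1 − 0.990200) = 0.997428
Series (power distribution unit and [0.997428]): 0.818300 × 0.997428 = 0.8162

0.8162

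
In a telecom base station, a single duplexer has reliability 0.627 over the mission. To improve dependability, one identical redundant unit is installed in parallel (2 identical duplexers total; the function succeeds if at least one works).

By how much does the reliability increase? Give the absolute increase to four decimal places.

R_before = 0.627
R_after = 1 − (1 − 0.627)^2 = 0.8609
ΔR = 0.8609 − 0.627 = 0.2339

0.2339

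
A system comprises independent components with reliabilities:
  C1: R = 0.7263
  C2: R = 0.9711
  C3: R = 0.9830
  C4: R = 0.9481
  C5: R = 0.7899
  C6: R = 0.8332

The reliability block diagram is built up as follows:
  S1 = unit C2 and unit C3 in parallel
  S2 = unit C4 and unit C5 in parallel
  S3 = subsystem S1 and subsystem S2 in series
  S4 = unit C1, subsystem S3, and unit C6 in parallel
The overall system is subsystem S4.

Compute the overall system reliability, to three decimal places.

0.999

Parallel (C2 and C3): 1 − (1 − 0.97110)(1 − 0.98300) = 0.99951
Parallel (C4 and C5): 1 − (1 − 0.94810)(1 − 0.78990) = 0.98910
Series ([0.99951] and [0.98910]): 0.99951 × 0.98910 = 0.98862
Parallel (C1, [0.98862], and C6): 1 − (1 − 0.72630)(1 − 0.98862)(1 − 0.83320) = 0.999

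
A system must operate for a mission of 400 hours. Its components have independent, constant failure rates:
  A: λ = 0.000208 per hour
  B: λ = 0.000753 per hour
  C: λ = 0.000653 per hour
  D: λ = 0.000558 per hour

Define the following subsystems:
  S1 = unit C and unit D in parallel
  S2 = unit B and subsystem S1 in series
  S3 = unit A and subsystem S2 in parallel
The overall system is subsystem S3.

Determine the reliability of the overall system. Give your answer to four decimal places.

0.9765

R(A) = exp(−0.000208 × 400) = 0.920167
R(B) = exp(−0.000753 × 400) = 0.739930
R(C) = exp(−0.000653 × 400) = 0.770127
R(D) = exp(−0.000558 × 400) = 0.799955
Parallel (C and D): 1 − (1 − 0.770127)(1 − 0.799955) = 0.954015
Series (B and [0.954015]): 0.739930 × 0.954015 = 0.705904
Parallel (A and [0.705904]): 1 − (1 − 0.920167)(1 − 0.705904) = 0.9765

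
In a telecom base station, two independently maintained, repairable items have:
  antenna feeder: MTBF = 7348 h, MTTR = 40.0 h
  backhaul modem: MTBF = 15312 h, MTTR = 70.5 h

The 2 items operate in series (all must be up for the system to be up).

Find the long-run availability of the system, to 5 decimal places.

0.99003

A(antenna feeder) = MTBF/(MTBF+MTTR) = 7348/(7348+40.0) = 0.994586
A(backhaul modem) = MTBF/(MTBF+MTTR) = 15312/(15312+70.5) = 0.995417
Series availability: 0.994586 × 0.995417 = 0.99003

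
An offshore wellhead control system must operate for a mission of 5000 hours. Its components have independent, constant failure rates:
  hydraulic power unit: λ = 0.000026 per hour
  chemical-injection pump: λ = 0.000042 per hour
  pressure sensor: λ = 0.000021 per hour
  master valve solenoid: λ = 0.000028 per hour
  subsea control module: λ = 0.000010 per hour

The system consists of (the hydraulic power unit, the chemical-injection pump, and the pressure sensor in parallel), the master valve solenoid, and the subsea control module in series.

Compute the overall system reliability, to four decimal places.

R(hydraulic power unit) = exp(−0.000026 × 5000) = 0.878095
R(chemical-injection pump) = exp(−0.000042 × 5000) = 0.810584
R(pressure sensor) = exp(−0.000021 × 5000) = 0.900325
R(master valve solenoid) = exp(−0.000028 × 5000) = 0.869358
R(subsea control module) = exp(−0.000010 × 5000) = 0.951229
Parallel (hydraulic power unit, chemical-injection pump, and pressure sensor): 1 − (1 − 0.878095)(1 − 0.810584)(1 − 0.900325) = 0.997698
Series ([0.997698], master valve solenoid, and subsea control module): 0.997698 × 0.869358 × 0.951229 = 0.8251

0.8251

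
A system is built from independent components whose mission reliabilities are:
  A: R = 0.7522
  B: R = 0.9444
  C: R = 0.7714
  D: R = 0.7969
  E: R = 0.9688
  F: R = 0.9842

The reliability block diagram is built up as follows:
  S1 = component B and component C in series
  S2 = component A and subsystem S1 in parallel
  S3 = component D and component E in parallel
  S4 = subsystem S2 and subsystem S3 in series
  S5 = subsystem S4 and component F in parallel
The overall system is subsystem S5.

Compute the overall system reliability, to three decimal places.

0.999

Series (B and C): 0.94440 × 0.77140 = 0.72851
Parallel (A and [0.72851]): 1 − (1 − 0.75220)(1 − 0.72851) = 0.93272
Parallel (D and E): 1 − (1 − 0.79690)(1 − 0.96880) = 0.99366
Series ([0.93272] and [0.99366]): 0.93272 × 0.99366 = 0.92681
Parallel ([0.92681] and F): 1 − (1 − 0.92681)(1 − 0.98420) = 0.999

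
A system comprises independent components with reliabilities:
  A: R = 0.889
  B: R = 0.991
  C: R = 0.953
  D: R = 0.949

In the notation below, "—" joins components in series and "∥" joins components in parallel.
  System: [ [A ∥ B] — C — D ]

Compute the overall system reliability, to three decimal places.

0.903

Parallel (A and B): 1 − (1 − 0.88900)(1 − 0.99100) = 0.99900
Series ([0.99900], C, and D): 0.99900 × 0.95300 × 0.94900 = 0.903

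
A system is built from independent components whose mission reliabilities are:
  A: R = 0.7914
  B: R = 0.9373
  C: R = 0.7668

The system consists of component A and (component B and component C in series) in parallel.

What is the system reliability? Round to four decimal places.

Series (B and C): 0.937300 × 0.766800 = 0.718722
Parallel (A and [0.718722]): 1 − (1 − 0.791400)(1 − 0.718722) = 0.9413

0.9413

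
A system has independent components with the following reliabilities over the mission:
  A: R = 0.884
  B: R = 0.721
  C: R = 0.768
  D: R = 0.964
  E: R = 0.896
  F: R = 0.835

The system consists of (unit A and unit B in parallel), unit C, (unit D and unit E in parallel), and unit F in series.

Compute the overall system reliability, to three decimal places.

Parallel (A and B): 1 − (1 − 0.88400)(1 − 0.72100) = 0.96764
Parallel (D and E): 1 − (1 − 0.96400)(1 − 0.89600) = 0.99626
Series ([0.96764], C, [0.99626], and F): 0.96764 × 0.76800 × 0.99626 × 0.83500 = 0.618

0.618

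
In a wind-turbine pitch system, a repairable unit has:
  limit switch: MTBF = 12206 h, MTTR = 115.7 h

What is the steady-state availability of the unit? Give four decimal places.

0.9906

A(limit switch) = MTBF/(MTBF+MTTR) = 12206/(12206+115.7) = 0.9906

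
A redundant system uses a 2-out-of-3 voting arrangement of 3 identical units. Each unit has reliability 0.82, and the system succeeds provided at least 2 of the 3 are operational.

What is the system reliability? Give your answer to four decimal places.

0.9145

R = Σ_{i=2}^{3} C(3,i) p^i (1−p)^{3−i} with p = 0.82
C(3,2)·0.82^2·0.18^1 = 0.363096
C(3,3)·0.82^3·0.18^0 = 0.551368
Sum = 0.9145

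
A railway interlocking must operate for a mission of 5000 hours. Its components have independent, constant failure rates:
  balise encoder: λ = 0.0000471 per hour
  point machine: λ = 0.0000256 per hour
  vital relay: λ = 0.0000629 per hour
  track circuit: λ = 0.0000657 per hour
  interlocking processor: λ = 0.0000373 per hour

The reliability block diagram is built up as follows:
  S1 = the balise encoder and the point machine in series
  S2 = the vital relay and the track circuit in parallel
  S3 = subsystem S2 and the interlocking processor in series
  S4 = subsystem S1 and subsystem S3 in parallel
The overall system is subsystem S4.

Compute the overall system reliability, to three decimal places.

0.929

R(balise encoder) = exp(−0.0000471 × 5000) = 0.79018
R(point machine) = exp(−0.0000256 × 5000) = 0.87985
R(vital relay) = exp(−0.0000629 × 5000) = 0.73015
R(track circuit) = exp(−0.0000657 × 5000) = 0.72000
R(interlocking processor) = exp(−0.0000373 × 5000) = 0.82986
Series (balise encoder and point machine): 0.79018 × 0.87985 = 0.69524
Parallel (vital relay and track circuit): 1 − (1 − 0.73015)(1 − 0.72000) = 0.92444
Series ([0.92444] and interlocking processor): 0.92444 × 0.82986 = 0.76716
Parallel ([0.69524] and [0.76716]): 1 − (1 − 0.69524)(1 − 0.76716) = 0.929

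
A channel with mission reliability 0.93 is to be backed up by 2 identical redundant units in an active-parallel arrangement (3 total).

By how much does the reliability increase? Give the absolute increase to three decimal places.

R_before = 0.93
R_after = 1 − (1 − 0.93)^3 = 1.000
ΔR = 1.000 − 0.93 = 0.070

0.070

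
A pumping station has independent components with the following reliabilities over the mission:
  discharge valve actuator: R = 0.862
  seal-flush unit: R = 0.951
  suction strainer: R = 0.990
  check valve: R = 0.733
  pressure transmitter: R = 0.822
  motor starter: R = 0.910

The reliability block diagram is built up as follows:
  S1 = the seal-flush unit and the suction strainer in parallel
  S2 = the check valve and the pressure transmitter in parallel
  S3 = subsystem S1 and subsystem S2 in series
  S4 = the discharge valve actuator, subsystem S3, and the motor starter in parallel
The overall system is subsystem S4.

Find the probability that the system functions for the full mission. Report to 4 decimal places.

0.9994

Parallel (seal-flush unit and suction strainer): 1 − (1 − 0.951000)(1 − 0.990000) = 0.999510
Parallel (check valve and pressure transmitter): 1 − (1 − 0.733000)(1 − 0.822000) = 0.952474
Series ([0.999510] and [0.952474]): 0.999510 × 0.952474 = 0.952007
Parallel (discharge valve actuator, [0.952007], and motor starter): 1 − (1 − 0.862000)(1 − 0.952007)(1 − 0.910000) = 0.9994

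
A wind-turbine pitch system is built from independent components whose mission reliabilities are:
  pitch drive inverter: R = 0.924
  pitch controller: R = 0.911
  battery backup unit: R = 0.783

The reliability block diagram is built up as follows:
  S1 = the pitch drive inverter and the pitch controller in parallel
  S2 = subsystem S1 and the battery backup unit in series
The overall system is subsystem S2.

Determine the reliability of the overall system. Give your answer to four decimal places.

Parallel (pitch drive inverter and pitch controller): 1 − (1 − 0.924000)(1 − 0.911000) = 0.993236
Series ([0.993236] and battery backup unit): 0.993236 × 0.783000 = 0.7777

0.7777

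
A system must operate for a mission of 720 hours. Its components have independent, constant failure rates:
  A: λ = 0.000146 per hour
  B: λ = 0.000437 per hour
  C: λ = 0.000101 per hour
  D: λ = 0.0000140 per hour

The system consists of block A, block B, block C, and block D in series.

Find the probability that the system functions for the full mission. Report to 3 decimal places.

R(A) = exp(−0.000146 × 720) = 0.90022
R(B) = exp(−0.000437 × 720) = 0.73005
R(C) = exp(−0.000101 × 720) = 0.92986
R(D) = exp(−0.0000140 × 720) = 0.98997
Series (A, B, C, and D): 0.90022 × 0.73005 × 0.92986 × 0.98997 = 0.605

0.605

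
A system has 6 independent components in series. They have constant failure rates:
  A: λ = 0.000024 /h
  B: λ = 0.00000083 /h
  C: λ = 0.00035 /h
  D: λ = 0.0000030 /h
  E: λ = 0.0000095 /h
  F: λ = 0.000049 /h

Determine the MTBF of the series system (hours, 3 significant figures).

2290

Series of exponential components: λ_sys = Σ λ_i
λ_sys = 0.000024 + 0.00000083 + 0.00035 + 0.0000030 + 0.0000095 + 0.000049 = 4.3633e-04 /h
MTBF = 1 / λ_sys = 2290 h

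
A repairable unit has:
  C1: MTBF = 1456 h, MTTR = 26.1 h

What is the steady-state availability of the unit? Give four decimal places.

0.9824

A(C1) = MTBF/(MTBF+MTTR) = 1456/(1456+26.1) = 0.9824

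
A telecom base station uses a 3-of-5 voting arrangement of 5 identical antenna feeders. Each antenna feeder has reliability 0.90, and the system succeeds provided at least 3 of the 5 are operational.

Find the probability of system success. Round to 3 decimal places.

R = Σ_{i=3}^{5} C(5,i) p^i (1−p)^{5−i} with p = 0.90
C(5,3)·0.90^3·0.10^2 = 0.07290
C(5,4)·0.90^4·0.10^1 = 0.32805
C(5,5)·0.90^5·0.10^0 = 0.59049
Sum = 0.991

0.991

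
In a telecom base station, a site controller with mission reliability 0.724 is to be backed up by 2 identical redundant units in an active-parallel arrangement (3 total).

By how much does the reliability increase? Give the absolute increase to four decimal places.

0.2550

R_before = 0.724
R_after = 1 − (1 − 0.724)^3 = 0.9790
ΔR = 0.9790 − 0.724 = 0.2550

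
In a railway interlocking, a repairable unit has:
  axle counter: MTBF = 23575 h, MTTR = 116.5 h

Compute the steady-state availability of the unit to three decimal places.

A(axle counter) = MTBF/(MTBF+MTTR) = 23575/(23575+116.5) = 0.995

0.995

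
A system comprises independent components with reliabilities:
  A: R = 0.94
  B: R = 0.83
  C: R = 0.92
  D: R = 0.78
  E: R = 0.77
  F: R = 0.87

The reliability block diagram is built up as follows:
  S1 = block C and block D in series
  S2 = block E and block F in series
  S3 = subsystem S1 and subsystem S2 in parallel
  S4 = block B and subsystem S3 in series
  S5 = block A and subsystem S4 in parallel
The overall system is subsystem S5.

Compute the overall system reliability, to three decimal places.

0.985

Series (C and D): 0.92000 × 0.78000 = 0.71760
Series (E and F): 0.77000 × 0.87000 = 0.66990
Parallel ([0.71760] and [0.66990]): 1 − (1 − 0.71760)(1 − 0.66990) = 0.90678
Series (B and [0.90678]): 0.83000 × 0.90678 = 0.75263
Parallel (A and [0.75263]): 1 − (1 − 0.94000)(1 − 0.75263) = 0.985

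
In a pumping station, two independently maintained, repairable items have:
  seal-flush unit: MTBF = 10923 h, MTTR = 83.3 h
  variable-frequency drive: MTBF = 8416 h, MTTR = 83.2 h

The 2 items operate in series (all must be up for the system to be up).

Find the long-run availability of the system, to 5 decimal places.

A(seal-flush unit) = MTBF/(MTBF+MTTR) = 10923/(10923+83.3) = 0.992432
A(variable-frequency drive) = MTBF/(MTBF+MTTR) = 8416/(8416+83.2) = 0.990211
Series availability: 0.992432 × 0.990211 = 0.98272

0.98272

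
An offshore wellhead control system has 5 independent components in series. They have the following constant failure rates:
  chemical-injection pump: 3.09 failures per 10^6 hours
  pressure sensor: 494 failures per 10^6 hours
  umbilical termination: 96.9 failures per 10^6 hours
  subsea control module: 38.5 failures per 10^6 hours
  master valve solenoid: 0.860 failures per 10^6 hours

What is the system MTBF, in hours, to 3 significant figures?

1580

Series of exponential components: λ_sys = Σ λ_i
λ_sys = 0.00000309 + 0.000494 + 0.0000969 + 0.0000385 + 0.000000860 = 6.3335e-04 /h
MTBF = 1 / λ_sys = 1580 h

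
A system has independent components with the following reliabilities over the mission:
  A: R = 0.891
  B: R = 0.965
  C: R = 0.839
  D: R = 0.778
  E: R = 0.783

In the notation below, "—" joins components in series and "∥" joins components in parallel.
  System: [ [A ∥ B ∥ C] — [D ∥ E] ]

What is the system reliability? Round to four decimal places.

0.9512

Parallel (A, B, and C): 1 − (1 − 0.891000)(1 − 0.965000)(1 − 0.839000) = 0.999386
Parallel (D and E): 1 − (1 − 0.778000)(1 − 0.783000) = 0.951826
Series ([0.999386] and [0.951826]): 0.999386 × 0.951826 = 0.9512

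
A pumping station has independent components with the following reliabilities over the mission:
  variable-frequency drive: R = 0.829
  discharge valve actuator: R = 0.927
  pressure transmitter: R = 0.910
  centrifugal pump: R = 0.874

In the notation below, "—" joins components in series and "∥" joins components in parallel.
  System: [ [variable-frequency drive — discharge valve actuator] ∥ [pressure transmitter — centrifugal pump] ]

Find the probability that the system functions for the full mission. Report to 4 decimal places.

Series (variable-frequency drive and discharge valve actuator): 0.829000 × 0.927000 = 0.768483
Series (pressure transmitter and centrifugal pump): 0.910000 × 0.874000 = 0.795340
Parallel ([0.768483] and [0.795340]): 1 − (1 − 0.768483)(1 − 0.795340) = 0.9526

0.9526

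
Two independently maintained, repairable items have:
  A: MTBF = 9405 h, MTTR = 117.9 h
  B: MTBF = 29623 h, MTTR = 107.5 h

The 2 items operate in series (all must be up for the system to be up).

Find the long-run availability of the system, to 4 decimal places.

0.9840

A(A) = MTBF/(MTBF+MTTR) = 9405/(9405+117.9) = 0.987619
A(B) = MTBF/(MTBF+MTTR) = 29623/(29623+107.5) = 0.996384
Series availability: 0.987619 × 0.996384 = 0.9840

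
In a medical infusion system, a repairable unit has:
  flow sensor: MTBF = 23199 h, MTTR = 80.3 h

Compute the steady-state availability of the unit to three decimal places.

A(flow sensor) = MTBF/(MTBF+MTTR) = 23199/(23199+80.3) = 0.997

0.997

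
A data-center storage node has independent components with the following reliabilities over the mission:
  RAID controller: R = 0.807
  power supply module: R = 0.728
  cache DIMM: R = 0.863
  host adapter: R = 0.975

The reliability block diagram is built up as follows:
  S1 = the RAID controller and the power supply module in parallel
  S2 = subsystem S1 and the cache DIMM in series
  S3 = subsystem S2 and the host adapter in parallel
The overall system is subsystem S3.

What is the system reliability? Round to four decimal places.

Parallel (RAID controller and power supply module): 1 − (1 − 0.807000)(1 − 0.728000) = 0.947504
Series ([0.947504] and cache DIMM): 0.947504 × 0.863000 = 0.817696
Parallel ([0.817696] and host adapter): 1 − (1 − 0.817696)(1 − 0.975000) = 0.9954

0.9954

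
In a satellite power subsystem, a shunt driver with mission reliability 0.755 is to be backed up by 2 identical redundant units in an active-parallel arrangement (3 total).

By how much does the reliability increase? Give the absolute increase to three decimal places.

R_before = 0.755
R_after = 1 − (1 − 0.755)^3 = 0.985
ΔR = 0.985 − 0.755 = 0.230

0.230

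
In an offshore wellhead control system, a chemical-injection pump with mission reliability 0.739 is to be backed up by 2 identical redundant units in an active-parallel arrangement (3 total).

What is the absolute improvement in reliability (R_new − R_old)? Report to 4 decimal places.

R_before = 0.739
R_after = 1 − (1 − 0.739)^3 = 0.9822
ΔR = 0.9822 − 0.739 = 0.2432

0.2432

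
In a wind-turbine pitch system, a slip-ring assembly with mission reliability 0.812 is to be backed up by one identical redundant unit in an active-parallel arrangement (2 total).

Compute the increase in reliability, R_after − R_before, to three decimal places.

R_before = 0.812
R_after = 1 − (1 − 0.812)^2 = 0.965
ΔR = 0.965 − 0.812 = 0.153

0.153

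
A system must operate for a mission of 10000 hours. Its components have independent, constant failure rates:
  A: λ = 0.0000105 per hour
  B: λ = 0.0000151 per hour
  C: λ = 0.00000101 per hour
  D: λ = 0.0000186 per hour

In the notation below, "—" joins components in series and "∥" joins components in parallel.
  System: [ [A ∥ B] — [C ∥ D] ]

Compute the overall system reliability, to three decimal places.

0.984

R(A) = exp(−0.0000105 × 10000) = 0.90032
R(B) = exp(−0.0000151 × 10000) = 0.85985
R(C) = exp(−0.00000101 × 10000) = 0.98995
R(D) = exp(−0.0000186 × 10000) = 0.83027
Parallel (A and B): 1 − (1 − 0.90032)(1 − 0.85985) = 0.98603
Parallel (C and D): 1 − (1 − 0.98995)(1 − 0.83027) = 0.99829
Series ([0.98603] and [0.99829]): 0.98603 × 0.99829 = 0.984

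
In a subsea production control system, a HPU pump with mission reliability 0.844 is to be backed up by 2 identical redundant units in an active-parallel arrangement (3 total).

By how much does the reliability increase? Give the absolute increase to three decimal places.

0.152

R_before = 0.844
R_after = 1 − (1 − 0.844)^3 = 0.996
ΔR = 0.996 − 0.844 = 0.152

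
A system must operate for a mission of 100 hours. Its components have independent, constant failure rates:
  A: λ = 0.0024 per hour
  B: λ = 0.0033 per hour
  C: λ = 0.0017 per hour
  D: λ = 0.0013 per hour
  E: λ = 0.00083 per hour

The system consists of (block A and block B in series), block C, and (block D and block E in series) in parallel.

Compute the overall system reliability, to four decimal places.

0.9870

R(A) = exp(−0.0024 × 100) = 0.786628
R(B) = exp(−0.0033 × 100) = 0.718924
R(C) = exp(−0.0017 × 100) = 0.843665
R(D) = exp(−0.0013 × 100) = 0.878095
R(E) = exp(−0.00083 × 100) = 0.920351
Series (A and B): 0.786628 × 0.718924 = 0.565526
Series (D and E): 0.878095 × 0.920351 = 0.808156
Parallel ([0.565526], C, and [0.808156]): 1 − (1 − 0.565526)(1 − 0.843665)(1 − 0.808156) = 0.9870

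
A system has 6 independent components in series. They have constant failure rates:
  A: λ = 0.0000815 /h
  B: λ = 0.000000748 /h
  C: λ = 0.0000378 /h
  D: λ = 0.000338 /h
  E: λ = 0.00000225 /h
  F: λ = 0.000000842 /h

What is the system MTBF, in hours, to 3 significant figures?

Series of exponential components: λ_sys = Σ λ_i
λ_sys = 0.0000815 + 0.000000748 + 0.0000378 + 0.000338 + 0.00000225 + 0.000000842 = 4.6114e-04 /h
MTBF = 1 / λ_sys = 2170 h

2170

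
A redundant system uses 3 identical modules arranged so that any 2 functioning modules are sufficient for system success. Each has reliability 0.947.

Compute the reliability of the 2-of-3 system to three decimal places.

R = Σ_{i=2}^{3} C(3,i) p^i (1−p)^{3−i} with p = 0.947
C(3,2)·0.947^2·0.053^1 = 0.14259
C(3,3)·0.947^3·0.053^0 = 0.84928
Sum = 0.992

0.992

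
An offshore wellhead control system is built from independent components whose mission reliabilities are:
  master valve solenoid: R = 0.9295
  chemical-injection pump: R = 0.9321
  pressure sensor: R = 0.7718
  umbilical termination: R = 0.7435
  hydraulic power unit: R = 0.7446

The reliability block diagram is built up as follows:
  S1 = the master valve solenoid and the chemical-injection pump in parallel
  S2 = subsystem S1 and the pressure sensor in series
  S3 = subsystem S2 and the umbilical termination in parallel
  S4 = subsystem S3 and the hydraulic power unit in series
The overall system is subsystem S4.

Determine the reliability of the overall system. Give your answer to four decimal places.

0.7003

Parallel (master valve solenoid and chemical-injection pump): 1 − (1 − 0.929500)(1 − 0.932100) = 0.995213
Series ([0.995213] and pressure sensor): 0.995213 × 0.771800 = 0.768105
Parallel ([0.768105] and umbilical termination): 1 − (1 − 0.768105)(1 − 0.743500) = 0.940519
Series ([0.940519] and hydraulic power unit): 0.940519 × 0.744600 = 0.7003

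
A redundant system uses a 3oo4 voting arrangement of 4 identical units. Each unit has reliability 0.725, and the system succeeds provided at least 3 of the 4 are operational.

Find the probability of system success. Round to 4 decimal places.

R = Σ_{i=3}^{4} C(4,i) p^i (1−p)^{4−i} with p = 0.725
C(4,3)·0.725^3·0.275^1 = 0.419186
C(4,4)·0.725^4·0.275^0 = 0.276282
Sum = 0.6955

0.6955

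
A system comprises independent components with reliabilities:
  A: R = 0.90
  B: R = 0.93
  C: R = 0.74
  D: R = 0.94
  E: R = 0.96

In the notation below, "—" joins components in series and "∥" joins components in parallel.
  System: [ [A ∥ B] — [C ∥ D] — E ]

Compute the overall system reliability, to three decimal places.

0.938

Parallel (A and B): 1 − (1 − 0.90000)(1 − 0.93000) = 0.99300
Parallel (C and D): 1 − (1 − 0.74000)(1 − 0.94000) = 0.98440
Series ([0.99300], [0.98440], and E): 0.99300 × 0.98440 × 0.96000 = 0.938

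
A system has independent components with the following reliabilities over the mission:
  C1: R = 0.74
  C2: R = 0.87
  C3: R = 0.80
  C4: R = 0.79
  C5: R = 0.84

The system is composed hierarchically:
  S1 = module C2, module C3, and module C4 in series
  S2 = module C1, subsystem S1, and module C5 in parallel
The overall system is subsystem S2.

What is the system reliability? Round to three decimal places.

0.981

Series (C2, C3, and C4): 0.87000 × 0.80000 × 0.79000 = 0.54984
Parallel (C1, [0.54984], and C5): 1 − (1 − 0.74000)(1 − 0.54984)(1 − 0.84000) = 0.981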